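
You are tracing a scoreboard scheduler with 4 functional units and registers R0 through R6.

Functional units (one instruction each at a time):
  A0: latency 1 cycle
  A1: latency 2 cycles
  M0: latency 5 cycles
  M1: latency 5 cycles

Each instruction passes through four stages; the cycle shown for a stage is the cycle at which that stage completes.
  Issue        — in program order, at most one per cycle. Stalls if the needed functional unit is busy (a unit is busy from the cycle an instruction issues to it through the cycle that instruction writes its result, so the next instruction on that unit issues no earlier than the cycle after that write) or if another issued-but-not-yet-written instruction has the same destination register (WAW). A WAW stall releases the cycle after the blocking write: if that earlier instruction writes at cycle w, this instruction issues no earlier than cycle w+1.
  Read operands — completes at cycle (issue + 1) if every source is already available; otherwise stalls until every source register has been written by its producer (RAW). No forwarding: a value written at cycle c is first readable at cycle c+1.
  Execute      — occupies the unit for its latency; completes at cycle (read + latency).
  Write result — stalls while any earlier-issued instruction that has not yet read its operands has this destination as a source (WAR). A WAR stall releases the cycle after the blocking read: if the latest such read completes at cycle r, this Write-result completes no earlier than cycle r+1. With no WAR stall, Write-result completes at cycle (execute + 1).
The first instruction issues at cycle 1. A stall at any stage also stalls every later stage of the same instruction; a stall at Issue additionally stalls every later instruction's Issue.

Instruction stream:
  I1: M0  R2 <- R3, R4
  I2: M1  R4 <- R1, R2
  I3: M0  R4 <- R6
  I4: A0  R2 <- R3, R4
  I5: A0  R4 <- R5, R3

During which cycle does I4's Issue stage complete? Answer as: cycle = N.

cycle = 17

I1: IS=1 RO=2 EX=7 WR=8
I2: IS=2 RO=9 EX=14 WR=15  [RAW R2: wait I1 write@8]
I3: IS=16 RO=17 EX=22 WR=23  [WAW R4: wait I2 write@15]
I4: IS=17 RO=24 EX=25 WR=26  [RAW R4: wait I3 write@23]
I5: IS=27 RO=28 EX=29 WR=30  [struct: A0 busy until I4 writes@26]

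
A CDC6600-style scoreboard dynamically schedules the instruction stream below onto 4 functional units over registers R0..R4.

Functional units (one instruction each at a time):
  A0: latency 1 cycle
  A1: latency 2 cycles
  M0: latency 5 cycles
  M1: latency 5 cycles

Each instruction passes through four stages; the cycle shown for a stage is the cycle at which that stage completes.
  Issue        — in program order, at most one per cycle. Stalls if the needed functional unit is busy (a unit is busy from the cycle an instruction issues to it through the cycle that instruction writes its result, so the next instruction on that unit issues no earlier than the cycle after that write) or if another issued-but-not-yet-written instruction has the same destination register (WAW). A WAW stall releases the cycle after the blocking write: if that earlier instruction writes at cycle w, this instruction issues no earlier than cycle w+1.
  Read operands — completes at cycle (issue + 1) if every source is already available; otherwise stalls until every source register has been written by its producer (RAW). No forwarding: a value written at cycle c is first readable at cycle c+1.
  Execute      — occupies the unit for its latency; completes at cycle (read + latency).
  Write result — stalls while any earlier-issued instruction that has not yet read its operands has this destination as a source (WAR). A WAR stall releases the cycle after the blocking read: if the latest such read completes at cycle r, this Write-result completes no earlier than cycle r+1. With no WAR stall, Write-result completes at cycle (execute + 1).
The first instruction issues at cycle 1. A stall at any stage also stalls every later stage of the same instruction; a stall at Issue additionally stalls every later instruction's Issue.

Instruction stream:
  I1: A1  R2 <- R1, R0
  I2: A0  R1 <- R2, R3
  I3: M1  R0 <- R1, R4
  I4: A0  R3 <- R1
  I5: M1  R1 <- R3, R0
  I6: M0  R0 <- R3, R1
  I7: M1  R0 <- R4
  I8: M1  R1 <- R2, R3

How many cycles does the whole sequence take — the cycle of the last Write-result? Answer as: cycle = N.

cycle = 46

I1: IS=1 RO=2 EX=4 WR=5
I2: IS=2 RO=6 EX=7 WR=8  [RAW R2: wait I1 write@5]
I3: IS=3 RO=9 EX=14 WR=15  [RAW R1: wait I2 write@8]
I4: IS=9 RO=10 EX=11 WR=12  [struct: A0 busy until I2 writes@8]
I5: IS=16 RO=17 EX=22 WR=23  [struct: M1 busy until I3 writes@15]
I6: IS=17 RO=24 EX=29 WR=30  [RAW R1: wait I5 write@23]
I7: IS=31 RO=32 EX=37 WR=38  [WAW R0: wait I6 write@30]
I8: IS=39 RO=40 EX=45 WR=46  [struct: M1 busy until I7 writes@38]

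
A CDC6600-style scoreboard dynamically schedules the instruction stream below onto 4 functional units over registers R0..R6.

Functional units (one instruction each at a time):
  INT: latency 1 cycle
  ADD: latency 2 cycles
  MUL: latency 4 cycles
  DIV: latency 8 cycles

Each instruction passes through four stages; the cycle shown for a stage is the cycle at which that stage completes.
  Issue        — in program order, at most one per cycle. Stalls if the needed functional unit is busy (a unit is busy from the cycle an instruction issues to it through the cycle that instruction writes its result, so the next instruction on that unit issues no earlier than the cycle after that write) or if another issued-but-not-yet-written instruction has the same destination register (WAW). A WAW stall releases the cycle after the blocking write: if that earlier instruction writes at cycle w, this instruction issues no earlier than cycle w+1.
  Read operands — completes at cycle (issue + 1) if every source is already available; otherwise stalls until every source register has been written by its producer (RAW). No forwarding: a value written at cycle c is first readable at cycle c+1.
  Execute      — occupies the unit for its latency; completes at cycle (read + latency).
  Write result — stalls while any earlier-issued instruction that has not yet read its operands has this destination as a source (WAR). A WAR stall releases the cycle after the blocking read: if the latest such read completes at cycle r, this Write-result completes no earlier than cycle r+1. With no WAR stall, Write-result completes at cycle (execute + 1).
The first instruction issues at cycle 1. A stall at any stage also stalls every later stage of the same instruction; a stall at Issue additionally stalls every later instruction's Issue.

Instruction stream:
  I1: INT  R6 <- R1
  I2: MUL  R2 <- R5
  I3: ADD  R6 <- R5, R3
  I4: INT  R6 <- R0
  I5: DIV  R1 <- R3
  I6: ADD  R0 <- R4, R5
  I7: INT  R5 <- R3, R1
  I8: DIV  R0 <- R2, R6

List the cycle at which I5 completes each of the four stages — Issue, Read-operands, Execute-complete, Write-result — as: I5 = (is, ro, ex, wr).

I5 = (11, 12, 20, 21)

[1] I1 dispatched to INT
[2] I1 operands ready · I2 dispatched to MUL
[3] I1 complete · I2 operands ready
[4] R6←I1
[5] I3 dispatched to ADD
[6] I3 operands ready
[7] I2 complete
[8] R2←I2 · I3 complete
[9] R6←I3
[10] I4 dispatched to INT
[11] I4 operands ready · I5 dispatched to DIV
[12] I4 complete · I5 operands ready · I6 dispatched to ADD
[13] R6←I4 · I6 operands ready
[14] I7 dispatched to INT
[15] I6 complete
[16] R0←I6
[20] I5 complete
[21] R1←I5
[22] I7 operands ready · I8 dispatched to DIV
[23] I7 complete · I8 operands ready
[24] R5←I7
[31] I8 complete
[32] R0←I8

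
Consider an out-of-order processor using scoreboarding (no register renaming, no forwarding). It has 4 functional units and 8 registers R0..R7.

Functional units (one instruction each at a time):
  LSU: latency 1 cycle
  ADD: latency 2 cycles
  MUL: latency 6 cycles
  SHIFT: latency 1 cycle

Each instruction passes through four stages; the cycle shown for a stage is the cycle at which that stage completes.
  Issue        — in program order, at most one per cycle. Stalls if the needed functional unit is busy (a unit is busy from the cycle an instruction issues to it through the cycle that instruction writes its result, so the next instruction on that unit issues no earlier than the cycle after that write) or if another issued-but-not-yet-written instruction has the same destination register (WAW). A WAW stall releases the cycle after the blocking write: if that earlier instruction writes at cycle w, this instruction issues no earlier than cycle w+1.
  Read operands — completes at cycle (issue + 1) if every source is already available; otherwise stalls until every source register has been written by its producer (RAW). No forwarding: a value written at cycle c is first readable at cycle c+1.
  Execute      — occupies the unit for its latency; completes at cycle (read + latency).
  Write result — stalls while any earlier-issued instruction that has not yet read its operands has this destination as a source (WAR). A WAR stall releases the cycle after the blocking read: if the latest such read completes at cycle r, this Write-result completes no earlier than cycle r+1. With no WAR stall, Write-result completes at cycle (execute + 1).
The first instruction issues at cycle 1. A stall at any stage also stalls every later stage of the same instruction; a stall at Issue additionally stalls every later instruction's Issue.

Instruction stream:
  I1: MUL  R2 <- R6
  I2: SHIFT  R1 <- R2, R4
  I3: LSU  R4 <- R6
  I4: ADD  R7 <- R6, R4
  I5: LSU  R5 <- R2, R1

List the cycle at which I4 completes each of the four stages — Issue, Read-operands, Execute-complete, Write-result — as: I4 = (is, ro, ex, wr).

I1  is:1  ro:2  ex:8  wr:9
I2  is:2  ro:10  ex:11  wr:12  — RAW R2: wait I1 write@9
I3  is:3  ro:4  ex:5  wr:11  — WAR R4: wait I2 read@10
I4  is:4  ro:12  ex:14  wr:15  — RAW R4: wait I3 write@11
I5  is:12  ro:13  ex:14  wr:15  — struct: LSU busy until I3 writes@11

I4 = (4, 12, 14, 15)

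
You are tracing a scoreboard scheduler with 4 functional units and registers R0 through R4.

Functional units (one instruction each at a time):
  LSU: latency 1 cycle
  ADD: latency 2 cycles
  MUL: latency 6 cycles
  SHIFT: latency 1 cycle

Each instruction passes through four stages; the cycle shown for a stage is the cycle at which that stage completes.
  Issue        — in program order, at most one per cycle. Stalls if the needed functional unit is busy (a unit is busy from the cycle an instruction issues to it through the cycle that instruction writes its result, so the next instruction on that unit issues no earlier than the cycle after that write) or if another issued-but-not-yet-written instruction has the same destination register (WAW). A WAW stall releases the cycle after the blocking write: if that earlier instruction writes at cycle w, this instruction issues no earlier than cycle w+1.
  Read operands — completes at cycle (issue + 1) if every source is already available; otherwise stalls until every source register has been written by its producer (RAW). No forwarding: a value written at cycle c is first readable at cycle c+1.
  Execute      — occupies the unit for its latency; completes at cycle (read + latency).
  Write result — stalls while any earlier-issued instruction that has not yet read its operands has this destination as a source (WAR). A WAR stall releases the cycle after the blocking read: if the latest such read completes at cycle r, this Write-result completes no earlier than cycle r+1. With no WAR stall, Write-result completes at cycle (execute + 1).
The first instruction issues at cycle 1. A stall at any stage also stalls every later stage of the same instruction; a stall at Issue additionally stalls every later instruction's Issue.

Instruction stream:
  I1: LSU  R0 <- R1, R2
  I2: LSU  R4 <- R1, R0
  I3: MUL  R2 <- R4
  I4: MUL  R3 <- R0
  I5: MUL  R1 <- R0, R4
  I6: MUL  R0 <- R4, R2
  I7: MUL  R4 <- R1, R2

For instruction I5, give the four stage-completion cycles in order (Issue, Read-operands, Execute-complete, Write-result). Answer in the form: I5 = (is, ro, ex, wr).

I5 = (26, 27, 33, 34)

I1  is:1  ro:2  ex:3  wr:4
I2  is:5  ro:6  ex:7  wr:8  — struct: LSU busy until I1 writes@4
I3  is:6  ro:9  ex:15  wr:16  — RAW R4: wait I2 write@8
I4  is:17  ro:18  ex:24  wr:25  — struct: MUL busy until I3 writes@16
I5  is:26  ro:27  ex:33  wr:34  — struct: MUL busy until I4 writes@25
I6  is:35  ro:36  ex:42  wr:43  — struct: MUL busy until I5 writes@34
I7  is:44  ro:45  ex:51  wr:52  — struct: MUL busy until I6 writes@43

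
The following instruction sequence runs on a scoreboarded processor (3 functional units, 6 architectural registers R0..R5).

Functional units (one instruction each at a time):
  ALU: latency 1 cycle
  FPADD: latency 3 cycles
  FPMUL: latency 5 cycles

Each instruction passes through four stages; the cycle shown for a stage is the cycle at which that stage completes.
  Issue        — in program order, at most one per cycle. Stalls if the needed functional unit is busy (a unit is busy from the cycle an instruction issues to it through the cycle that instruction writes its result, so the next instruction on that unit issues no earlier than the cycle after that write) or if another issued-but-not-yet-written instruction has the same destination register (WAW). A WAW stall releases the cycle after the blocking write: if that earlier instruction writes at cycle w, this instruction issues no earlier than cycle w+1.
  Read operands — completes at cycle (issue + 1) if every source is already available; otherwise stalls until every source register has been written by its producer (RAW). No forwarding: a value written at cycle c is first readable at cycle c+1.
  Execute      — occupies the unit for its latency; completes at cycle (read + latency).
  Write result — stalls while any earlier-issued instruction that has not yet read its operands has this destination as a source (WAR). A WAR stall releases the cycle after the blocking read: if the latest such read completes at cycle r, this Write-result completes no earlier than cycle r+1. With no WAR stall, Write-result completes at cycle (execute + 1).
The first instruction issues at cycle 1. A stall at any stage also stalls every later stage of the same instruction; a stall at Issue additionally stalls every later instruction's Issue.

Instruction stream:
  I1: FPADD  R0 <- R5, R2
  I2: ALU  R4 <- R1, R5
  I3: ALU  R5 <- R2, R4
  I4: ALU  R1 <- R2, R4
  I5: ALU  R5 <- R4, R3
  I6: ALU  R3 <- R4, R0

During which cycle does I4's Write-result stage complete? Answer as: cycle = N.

cycle = 13

cycle 1: I1 dispatched to FPADD
cycle 2: I1 operands ready · I2 dispatched to ALU
cycle 3: I2 operands ready
cycle 4: I2 complete
cycle 5: I1 complete · R4←I2
cycle 6: R0←I1 · I3 dispatched to ALU
cycle 7: I3 operands ready
cycle 8: I3 complete
cycle 9: R5←I3
cycle 10: I4 dispatched to ALU
cycle 11: I4 operands ready
cycle 12: I4 complete
cycle 13: R1←I4
cycle 14: I5 dispatched to ALU
cycle 15: I5 operands ready
cycle 16: I5 complete
cycle 17: R5←I5
cycle 18: I6 dispatched to ALU
cycle 19: I6 operands ready
cycle 20: I6 complete
cycle 21: R3←I6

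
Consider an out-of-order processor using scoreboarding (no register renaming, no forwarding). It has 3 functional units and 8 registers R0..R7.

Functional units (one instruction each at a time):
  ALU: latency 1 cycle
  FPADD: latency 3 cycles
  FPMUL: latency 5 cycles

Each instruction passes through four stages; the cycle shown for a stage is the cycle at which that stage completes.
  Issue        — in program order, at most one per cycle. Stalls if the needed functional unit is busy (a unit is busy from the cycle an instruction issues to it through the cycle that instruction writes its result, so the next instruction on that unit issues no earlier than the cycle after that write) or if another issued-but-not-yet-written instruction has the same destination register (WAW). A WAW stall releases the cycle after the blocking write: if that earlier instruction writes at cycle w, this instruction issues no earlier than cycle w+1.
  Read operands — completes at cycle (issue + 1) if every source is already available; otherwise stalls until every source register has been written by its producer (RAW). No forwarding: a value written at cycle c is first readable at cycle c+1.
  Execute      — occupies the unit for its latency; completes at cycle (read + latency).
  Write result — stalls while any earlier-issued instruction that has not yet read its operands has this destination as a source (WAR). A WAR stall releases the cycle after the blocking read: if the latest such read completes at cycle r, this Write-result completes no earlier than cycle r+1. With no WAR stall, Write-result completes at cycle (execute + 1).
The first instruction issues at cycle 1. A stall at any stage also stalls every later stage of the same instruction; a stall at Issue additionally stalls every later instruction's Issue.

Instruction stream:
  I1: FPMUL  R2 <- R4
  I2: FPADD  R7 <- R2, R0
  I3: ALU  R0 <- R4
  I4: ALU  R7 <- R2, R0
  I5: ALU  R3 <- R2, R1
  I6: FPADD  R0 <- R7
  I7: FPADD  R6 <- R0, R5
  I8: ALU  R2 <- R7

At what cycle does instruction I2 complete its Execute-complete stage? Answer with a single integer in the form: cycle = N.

cycle = 12

cycle 1: I1 dispatched to FPMUL
cycle 2: I1 operands ready · I2 dispatched to FPADD
cycle 3: I3 dispatched to ALU
cycle 4: I3 operands ready
cycle 5: I3 complete
cycle 7: I1 complete
cycle 8: R2←I1
cycle 9: I2 operands ready
cycle 10: R0←I3
cycle 12: I2 complete
cycle 13: R7←I2
cycle 14: I4 dispatched to ALU
cycle 15: I4 operands ready
cycle 16: I4 complete
cycle 17: R7←I4
cycle 18: I5 dispatched to ALU
cycle 19: I5 operands ready · I6 dispatched to FPADD
cycle 20: I5 complete · I6 operands ready
cycle 21: R3←I5
cycle 23: I6 complete
cycle 24: R0←I6
cycle 25: I7 dispatched to FPADD
cycle 26: I7 operands ready · I8 dispatched to ALU
cycle 27: I8 operands ready
cycle 28: I8 complete
cycle 29: I7 complete · R2←I8
cycle 30: R6←I7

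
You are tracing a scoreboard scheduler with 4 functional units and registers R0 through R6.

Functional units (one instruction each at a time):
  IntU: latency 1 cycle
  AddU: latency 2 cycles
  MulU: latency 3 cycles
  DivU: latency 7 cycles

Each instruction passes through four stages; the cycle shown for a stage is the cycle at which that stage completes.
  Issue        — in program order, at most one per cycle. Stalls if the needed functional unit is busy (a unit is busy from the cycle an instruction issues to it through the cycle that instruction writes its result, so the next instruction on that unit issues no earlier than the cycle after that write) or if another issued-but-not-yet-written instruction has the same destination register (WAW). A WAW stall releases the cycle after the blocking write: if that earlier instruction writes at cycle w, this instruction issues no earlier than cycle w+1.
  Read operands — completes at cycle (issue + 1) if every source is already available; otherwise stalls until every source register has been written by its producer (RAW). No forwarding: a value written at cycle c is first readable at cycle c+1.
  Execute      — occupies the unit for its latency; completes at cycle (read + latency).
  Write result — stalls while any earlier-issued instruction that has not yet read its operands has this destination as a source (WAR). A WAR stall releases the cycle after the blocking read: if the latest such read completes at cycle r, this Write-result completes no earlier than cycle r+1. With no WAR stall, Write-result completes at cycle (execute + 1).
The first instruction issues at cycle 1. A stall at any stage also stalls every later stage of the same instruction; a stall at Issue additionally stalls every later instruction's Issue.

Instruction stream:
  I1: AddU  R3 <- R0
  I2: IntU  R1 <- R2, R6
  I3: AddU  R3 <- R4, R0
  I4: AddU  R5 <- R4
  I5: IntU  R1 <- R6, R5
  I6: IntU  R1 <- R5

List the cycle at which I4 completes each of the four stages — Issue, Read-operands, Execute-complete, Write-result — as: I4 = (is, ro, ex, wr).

I4 = (11, 12, 14, 15)

t=1  issue I1 (AddU)
t=2  I1 read-ops, issue I2 (IntU)
t=3  I2 read-ops
t=4  I1 finished on AddU, I2 finished on IntU
t=5  I1→R3, I2→R1
t=6  issue I3 (AddU)
t=7  I3 read-ops
t=9  I3 finished on AddU
t=10  I3→R3
t=11  issue I4 (AddU)
t=12  I4 read-ops, issue I5 (IntU)
t=14  I4 finished on AddU
t=15  I4→R5
t=16  I5 read-ops
t=17  I5 finished on IntU
t=18  I5→R1
t=19  issue I6 (IntU)
t=20  I6 read-ops
t=21  I6 finished on IntU
t=22  I6→R1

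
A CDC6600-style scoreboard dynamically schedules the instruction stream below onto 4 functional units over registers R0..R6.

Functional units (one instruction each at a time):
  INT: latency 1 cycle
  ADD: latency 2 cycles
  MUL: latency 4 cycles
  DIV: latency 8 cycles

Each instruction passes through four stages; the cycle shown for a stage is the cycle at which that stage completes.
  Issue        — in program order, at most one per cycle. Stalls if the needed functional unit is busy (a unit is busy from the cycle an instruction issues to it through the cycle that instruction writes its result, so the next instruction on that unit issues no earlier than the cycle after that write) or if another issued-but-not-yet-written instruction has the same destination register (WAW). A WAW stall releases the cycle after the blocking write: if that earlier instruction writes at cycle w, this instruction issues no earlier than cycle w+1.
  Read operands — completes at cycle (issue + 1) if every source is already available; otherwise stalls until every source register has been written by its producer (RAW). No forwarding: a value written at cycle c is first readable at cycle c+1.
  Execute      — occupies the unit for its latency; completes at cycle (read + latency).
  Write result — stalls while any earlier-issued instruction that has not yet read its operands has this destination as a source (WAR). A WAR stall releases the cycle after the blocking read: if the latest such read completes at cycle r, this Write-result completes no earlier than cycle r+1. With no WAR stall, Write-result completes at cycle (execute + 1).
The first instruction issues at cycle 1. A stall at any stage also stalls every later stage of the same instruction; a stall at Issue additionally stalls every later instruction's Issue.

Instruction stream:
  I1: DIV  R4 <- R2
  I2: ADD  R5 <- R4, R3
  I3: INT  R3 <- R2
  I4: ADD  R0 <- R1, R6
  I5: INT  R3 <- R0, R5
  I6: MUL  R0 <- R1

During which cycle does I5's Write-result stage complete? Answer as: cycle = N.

cycle = 23

[I1] 1/2/10/11
[I2] 2/12/14/15  (RAW R4: wait I1 write@11)
[I3] 3/4/5/13  (WAR R3: wait I2 read@12)
[I4] 16/17/19/20  (struct: ADD busy until I2 writes@15)
[I5] 17/21/22/23  (RAW R0: wait I4 write@20)
[I6] 21/22/26/27  (WAW R0: wait I4 write@20)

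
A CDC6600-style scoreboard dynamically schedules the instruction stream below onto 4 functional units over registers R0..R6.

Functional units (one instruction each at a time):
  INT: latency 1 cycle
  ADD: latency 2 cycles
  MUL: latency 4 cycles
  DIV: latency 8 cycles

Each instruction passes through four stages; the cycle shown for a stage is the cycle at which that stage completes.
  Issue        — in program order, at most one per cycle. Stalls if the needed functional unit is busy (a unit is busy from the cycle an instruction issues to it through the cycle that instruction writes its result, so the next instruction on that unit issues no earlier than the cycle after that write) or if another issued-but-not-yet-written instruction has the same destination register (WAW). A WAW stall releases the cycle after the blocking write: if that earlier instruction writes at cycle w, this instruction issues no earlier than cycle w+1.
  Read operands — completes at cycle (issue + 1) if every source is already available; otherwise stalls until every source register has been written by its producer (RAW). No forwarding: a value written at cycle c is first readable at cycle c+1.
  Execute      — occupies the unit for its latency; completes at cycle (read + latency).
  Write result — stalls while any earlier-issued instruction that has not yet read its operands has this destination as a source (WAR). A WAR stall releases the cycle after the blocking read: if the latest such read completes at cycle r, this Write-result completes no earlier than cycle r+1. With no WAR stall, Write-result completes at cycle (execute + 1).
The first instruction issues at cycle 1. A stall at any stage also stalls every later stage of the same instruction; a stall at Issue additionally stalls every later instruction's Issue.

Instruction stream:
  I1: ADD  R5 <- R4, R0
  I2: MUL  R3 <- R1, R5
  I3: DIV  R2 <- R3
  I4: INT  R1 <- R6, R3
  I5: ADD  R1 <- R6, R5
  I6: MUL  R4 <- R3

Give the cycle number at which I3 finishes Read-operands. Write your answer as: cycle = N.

cycle = 12

[1] I1 dispatched to ADD
[2] I1 operands ready · I2 dispatched to MUL
[3] I3 dispatched to DIV
[4] I1 complete · I4 dispatched to INT
[5] R5←I1
[6] I2 operands ready
[10] I2 complete
[11] R3←I2
[12] I3 operands ready · I4 operands ready
[13] I4 complete
[14] R1←I4
[15] I5 dispatched to ADD
[16] I5 operands ready · I6 dispatched to MUL
[17] I6 operands ready
[18] I5 complete
[19] R1←I5
[20] I3 complete
[21] R2←I3 · I6 complete
[22] R4←I6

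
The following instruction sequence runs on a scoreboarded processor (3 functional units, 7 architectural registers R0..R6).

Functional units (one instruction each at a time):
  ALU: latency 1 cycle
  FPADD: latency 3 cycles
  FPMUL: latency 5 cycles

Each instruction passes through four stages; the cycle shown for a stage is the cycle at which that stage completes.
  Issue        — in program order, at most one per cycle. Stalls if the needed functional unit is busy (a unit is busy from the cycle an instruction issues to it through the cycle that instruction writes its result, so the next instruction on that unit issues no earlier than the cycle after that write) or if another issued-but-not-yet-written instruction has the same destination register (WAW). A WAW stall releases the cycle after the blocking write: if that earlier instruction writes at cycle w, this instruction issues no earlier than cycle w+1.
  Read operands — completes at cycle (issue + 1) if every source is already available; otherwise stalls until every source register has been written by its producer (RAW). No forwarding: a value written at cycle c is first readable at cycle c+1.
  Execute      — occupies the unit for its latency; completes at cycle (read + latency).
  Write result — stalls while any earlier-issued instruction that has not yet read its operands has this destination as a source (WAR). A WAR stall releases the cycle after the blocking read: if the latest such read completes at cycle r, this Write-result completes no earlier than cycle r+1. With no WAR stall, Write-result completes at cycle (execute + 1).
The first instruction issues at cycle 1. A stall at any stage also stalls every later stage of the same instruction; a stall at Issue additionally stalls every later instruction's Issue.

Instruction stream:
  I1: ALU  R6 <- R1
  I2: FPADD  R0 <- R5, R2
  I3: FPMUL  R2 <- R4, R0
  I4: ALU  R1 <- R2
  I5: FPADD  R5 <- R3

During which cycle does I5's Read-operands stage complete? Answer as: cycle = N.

[1] I1 dispatched to ALU
[2] I1 operands ready | I2 dispatched to FPADD
[3] I1 complete | I2 operands ready | I3 dispatched to FPMUL
[4] R6←I1
[5] I4 dispatched to ALU
[6] I2 complete
[7] R0←I2
[8] I3 operands ready | I5 dispatched to FPADD
[9] I5 operands ready
[12] I5 complete
[13] I3 complete | R5←I5
[14] R2←I3
[15] I4 operands ready
[16] I4 complete
[17] R1←I4

cycle = 9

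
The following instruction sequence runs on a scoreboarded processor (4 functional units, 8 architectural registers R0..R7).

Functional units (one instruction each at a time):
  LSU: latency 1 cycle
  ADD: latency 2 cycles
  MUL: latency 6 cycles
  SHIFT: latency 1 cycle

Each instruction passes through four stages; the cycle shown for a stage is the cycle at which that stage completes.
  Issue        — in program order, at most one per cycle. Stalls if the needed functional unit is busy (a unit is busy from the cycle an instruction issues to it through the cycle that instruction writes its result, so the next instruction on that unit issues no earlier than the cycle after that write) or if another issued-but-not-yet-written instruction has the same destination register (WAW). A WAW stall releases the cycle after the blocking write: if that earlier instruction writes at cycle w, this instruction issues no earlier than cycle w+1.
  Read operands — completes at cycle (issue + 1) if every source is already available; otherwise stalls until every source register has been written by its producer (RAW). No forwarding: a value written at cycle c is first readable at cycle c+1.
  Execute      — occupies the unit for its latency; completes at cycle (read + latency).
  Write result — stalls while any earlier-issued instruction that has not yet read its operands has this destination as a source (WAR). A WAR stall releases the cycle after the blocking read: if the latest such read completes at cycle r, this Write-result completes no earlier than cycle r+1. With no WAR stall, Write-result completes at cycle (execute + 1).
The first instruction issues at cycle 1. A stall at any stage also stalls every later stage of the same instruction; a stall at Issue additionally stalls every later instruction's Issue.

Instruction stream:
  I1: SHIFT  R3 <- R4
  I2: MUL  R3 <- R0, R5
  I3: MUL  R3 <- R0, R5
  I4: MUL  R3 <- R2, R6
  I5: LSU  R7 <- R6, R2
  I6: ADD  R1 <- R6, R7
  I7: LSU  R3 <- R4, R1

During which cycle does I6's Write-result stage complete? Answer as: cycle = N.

cycle = 31

t=1  I1 dispatched to SHIFT
t=2  I1 operands ready
t=3  I1 complete
t=4  R3←I1
t=5  I2 dispatched to MUL
t=6  I2 operands ready
t=12  I2 complete
t=13  R3←I2
t=14  I3 dispatched to MUL
t=15  I3 operands ready
t=21  I3 complete
t=22  R3←I3
t=23  I4 dispatched to MUL
t=24  I4 operands ready | I5 dispatched to LSU
t=25  I5 operands ready | I6 dispatched to ADD
t=26  I5 complete
t=27  R7←I5
t=28  I6 operands ready
t=30  I4 complete | I6 complete
t=31  R3←I4 | R1←I6
t=32  I7 dispatched to LSU
t=33  I7 operands ready
t=34  I7 complete
t=35  R3←I7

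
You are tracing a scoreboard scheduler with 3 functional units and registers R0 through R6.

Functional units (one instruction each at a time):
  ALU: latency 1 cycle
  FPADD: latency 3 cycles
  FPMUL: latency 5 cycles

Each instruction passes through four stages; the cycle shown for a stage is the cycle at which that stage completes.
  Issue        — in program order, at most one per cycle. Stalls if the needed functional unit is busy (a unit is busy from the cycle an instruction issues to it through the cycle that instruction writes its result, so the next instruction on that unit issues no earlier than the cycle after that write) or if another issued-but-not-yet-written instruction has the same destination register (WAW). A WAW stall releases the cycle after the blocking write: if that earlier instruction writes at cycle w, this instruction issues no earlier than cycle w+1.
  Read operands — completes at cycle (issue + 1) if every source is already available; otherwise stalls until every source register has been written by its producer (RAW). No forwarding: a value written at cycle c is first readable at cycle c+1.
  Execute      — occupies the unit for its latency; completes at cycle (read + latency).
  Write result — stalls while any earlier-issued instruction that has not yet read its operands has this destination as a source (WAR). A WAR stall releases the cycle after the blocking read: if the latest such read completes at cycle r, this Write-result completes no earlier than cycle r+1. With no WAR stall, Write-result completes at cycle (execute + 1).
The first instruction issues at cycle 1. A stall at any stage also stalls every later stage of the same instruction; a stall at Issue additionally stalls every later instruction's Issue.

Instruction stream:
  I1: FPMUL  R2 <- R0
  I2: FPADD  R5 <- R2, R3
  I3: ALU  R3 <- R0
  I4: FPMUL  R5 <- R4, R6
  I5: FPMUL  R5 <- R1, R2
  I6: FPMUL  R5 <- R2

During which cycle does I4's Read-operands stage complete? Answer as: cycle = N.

t=1  I1 issues→FPMUL
t=2  I1 reads, I2 issues→FPADD
t=3  I3 issues→ALU
t=4  I3 reads
t=5  I3 exec-done
t=7  I1 exec-done
t=8  I1 writes R2
t=9  I2 reads
t=10  I3 writes R3
t=12  I2 exec-done
t=13  I2 writes R5
t=14  I4 issues→FPMUL
t=15  I4 reads
t=20  I4 exec-done
t=21  I4 writes R5
t=22  I5 issues→FPMUL
t=23  I5 reads
t=28  I5 exec-done
t=29  I5 writes R5
t=30  I6 issues→FPMUL
t=31  I6 reads
t=36  I6 exec-done
t=37  I6 writes R5

cycle = 15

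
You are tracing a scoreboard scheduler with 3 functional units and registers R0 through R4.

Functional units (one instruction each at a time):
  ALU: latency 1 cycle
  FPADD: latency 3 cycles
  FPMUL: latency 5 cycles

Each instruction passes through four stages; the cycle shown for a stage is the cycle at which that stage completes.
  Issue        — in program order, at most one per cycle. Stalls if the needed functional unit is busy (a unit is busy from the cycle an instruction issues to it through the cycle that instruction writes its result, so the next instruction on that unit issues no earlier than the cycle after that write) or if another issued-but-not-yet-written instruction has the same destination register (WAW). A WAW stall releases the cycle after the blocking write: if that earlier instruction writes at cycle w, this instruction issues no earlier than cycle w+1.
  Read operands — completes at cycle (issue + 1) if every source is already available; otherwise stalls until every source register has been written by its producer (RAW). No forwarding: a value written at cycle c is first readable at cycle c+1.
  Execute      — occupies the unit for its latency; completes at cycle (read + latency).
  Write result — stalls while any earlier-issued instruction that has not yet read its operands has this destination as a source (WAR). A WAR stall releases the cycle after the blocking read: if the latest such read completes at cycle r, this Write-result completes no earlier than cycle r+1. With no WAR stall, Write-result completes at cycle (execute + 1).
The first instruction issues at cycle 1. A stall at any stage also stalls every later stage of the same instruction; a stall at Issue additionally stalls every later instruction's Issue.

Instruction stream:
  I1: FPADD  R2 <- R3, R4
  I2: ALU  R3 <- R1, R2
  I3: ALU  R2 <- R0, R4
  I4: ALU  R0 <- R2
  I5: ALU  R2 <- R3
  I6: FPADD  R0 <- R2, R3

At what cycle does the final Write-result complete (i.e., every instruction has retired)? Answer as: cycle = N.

cycle 1: I1 issues→FPADD
cycle 2: I1 reads | I2 issues→ALU
cycle 5: I1 exec-done
cycle 6: I1 writes R2
cycle 7: I2 reads
cycle 8: I2 exec-done
cycle 9: I2 writes R3
cycle 10: I3 issues→ALU
cycle 11: I3 reads
cycle 12: I3 exec-done
cycle 13: I3 writes R2
cycle 14: I4 issues→ALU
cycle 15: I4 reads
cycle 16: I4 exec-done
cycle 17: I4 writes R0
cycle 18: I5 issues→ALU
cycle 19: I5 reads | I6 issues→FPADD
cycle 20: I5 exec-done
cycle 21: I5 writes R2
cycle 22: I6 reads
cycle 25: I6 exec-done
cycle 26: I6 writes R0

cycle = 26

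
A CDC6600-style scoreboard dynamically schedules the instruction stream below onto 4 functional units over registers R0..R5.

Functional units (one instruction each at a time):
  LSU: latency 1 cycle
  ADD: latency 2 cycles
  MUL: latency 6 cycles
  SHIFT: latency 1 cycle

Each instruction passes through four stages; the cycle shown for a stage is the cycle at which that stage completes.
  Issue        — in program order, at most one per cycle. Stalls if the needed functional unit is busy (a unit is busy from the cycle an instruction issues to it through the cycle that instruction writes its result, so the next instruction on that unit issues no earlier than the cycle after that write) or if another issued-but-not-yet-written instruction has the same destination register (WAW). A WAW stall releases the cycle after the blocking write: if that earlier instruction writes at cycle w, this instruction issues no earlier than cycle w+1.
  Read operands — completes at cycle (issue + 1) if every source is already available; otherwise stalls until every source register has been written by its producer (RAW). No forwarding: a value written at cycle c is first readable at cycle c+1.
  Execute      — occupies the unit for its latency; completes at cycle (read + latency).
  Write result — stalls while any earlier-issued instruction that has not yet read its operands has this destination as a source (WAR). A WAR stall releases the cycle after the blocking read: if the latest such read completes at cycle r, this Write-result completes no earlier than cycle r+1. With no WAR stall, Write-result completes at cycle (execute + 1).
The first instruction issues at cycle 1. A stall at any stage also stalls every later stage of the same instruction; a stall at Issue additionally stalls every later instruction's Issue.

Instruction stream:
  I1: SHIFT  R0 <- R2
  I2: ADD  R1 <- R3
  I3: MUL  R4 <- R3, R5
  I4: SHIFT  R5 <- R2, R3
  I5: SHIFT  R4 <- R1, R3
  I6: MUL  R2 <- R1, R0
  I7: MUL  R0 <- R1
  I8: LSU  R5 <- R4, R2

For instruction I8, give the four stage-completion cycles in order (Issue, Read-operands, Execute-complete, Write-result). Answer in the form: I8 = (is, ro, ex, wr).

I8 = (23, 24, 25, 26)

c1: I1 dispatched to SHIFT
c2: I1 operands ready; I2 dispatched to ADD
c3: I1 complete; I2 operands ready; I3 dispatched to MUL
c4: R0←I1; I3 operands ready
c5: I2 complete; I4 dispatched to SHIFT
c6: R1←I2; I4 operands ready
c7: I4 complete
c8: R5←I4
c10: I3 complete
c11: R4←I3
c12: I5 dispatched to SHIFT
c13: I5 operands ready; I6 dispatched to MUL
c14: I5 complete; I6 operands ready
c15: R4←I5
c20: I6 complete
c21: R2←I6
c22: I7 dispatched to MUL
c23: I7 operands ready; I8 dispatched to LSU
c24: I8 operands ready
c25: I8 complete
c26: R5←I8
c29: I7 complete
c30: R0←I7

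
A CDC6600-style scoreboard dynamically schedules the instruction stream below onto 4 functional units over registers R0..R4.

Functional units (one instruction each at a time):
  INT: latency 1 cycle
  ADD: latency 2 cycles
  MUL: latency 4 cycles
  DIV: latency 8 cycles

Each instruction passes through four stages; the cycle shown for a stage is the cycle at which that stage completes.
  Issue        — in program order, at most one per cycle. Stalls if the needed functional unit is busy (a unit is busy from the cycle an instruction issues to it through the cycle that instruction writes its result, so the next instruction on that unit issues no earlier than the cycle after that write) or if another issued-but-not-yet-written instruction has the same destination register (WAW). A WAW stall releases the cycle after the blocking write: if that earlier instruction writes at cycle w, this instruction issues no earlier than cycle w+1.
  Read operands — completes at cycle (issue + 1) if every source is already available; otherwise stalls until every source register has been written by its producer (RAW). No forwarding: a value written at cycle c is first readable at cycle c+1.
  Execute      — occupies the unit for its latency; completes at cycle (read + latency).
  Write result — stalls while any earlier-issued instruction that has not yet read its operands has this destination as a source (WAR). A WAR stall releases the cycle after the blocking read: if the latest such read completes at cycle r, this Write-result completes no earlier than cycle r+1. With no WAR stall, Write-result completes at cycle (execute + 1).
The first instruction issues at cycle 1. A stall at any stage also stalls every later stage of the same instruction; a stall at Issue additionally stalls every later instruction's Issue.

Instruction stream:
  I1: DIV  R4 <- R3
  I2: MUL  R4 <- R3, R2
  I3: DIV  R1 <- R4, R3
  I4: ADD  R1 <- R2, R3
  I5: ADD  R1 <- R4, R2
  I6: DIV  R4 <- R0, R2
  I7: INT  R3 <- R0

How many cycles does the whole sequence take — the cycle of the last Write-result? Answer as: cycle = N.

cycle 1: I1 issues→DIV
cycle 2: I1 reads
cycle 10: I1 exec-done
cycle 11: I1 writes R4
cycle 12: I2 issues→MUL
cycle 13: I2 reads, I3 issues→DIV
cycle 17: I2 exec-done
cycle 18: I2 writes R4
cycle 19: I3 reads
cycle 27: I3 exec-done
cycle 28: I3 writes R1
cycle 29: I4 issues→ADD
cycle 30: I4 reads
cycle 32: I4 exec-done
cycle 33: I4 writes R1
cycle 34: I5 issues→ADD
cycle 35: I5 reads, I6 issues→DIV
cycle 36: I6 reads, I7 issues→INT
cycle 37: I5 exec-done, I7 reads
cycle 38: I5 writes R1, I7 exec-done
cycle 39: I7 writes R3
cycle 44: I6 exec-done
cycle 45: I6 writes R4

cycle = 45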